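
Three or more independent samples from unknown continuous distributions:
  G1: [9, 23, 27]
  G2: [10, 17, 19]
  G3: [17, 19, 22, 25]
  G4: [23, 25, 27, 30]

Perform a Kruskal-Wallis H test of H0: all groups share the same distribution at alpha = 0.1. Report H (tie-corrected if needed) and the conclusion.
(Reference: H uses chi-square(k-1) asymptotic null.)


Step 1: Combine all N = 14 observations and assign midranks.
sorted (value, group, rank): (9,G1,1), (10,G2,2), (17,G2,3.5), (17,G3,3.5), (19,G2,5.5), (19,G3,5.5), (22,G3,7), (23,G1,8.5), (23,G4,8.5), (25,G3,10.5), (25,G4,10.5), (27,G1,12.5), (27,G4,12.5), (30,G4,14)
Step 2: Sum ranks within each group.
R_1 = 22 (n_1 = 3)
R_2 = 11 (n_2 = 3)
R_3 = 26.5 (n_3 = 4)
R_4 = 45.5 (n_4 = 4)
Step 3: H = 12/(N(N+1)) * sum(R_i^2/n_i) - 3(N+1)
     = 12/(14*15) * (22^2/3 + 11^2/3 + 26.5^2/4 + 45.5^2/4) - 3*15
     = 0.057143 * 894.792 - 45
     = 6.130952.
Step 4: Ties present; correction factor C = 1 - 30/(14^3 - 14) = 0.989011. Corrected H = 6.130952 / 0.989011 = 6.199074.
Step 5: Under H0, H ~ chi^2(3); p-value = 0.102316.
Step 6: alpha = 0.1. fail to reject H0.

H = 6.1991, df = 3, p = 0.102316, fail to reject H0.


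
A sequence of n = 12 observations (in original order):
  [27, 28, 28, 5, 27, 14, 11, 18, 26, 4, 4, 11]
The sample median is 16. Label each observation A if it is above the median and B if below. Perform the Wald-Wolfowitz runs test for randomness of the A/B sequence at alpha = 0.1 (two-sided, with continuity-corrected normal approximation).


Step 1: Compute median = 16; label A = above, B = below.
Labels in order: AAABABBAABBB  (n_A = 6, n_B = 6)
Step 2: Count runs R = 6.
Step 3: Under H0 (random ordering), E[R] = 2*n_A*n_B/(n_A+n_B) + 1 = 2*6*6/12 + 1 = 7.0000.
        Var[R] = 2*n_A*n_B*(2*n_A*n_B - n_A - n_B) / ((n_A+n_B)^2 * (n_A+n_B-1)) = 4320/1584 = 2.7273.
        SD[R] = 1.6514.
Step 4: Continuity-corrected z = (R + 0.5 - E[R]) / SD[R] = (6 + 0.5 - 7.0000) / 1.6514 = -0.3028.
Step 5: Two-sided p-value via normal approximation = 2*(1 - Phi(|z|)) = 0.762069.
Step 6: alpha = 0.1. fail to reject H0.

R = 6, z = -0.3028, p = 0.762069, fail to reject H0.


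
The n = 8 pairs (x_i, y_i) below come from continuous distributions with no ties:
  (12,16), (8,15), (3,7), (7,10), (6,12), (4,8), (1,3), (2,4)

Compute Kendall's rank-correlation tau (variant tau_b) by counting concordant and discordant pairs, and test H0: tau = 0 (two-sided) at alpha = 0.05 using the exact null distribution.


Step 1: Enumerate the 28 unordered pairs (i,j) with i<j and classify each by sign(x_j-x_i) * sign(y_j-y_i).
  (1,2):dx=-4,dy=-1->C; (1,3):dx=-9,dy=-9->C; (1,4):dx=-5,dy=-6->C; (1,5):dx=-6,dy=-4->C
  (1,6):dx=-8,dy=-8->C; (1,7):dx=-11,dy=-13->C; (1,8):dx=-10,dy=-12->C; (2,3):dx=-5,dy=-8->C
  (2,4):dx=-1,dy=-5->C; (2,5):dx=-2,dy=-3->C; (2,6):dx=-4,dy=-7->C; (2,7):dx=-7,dy=-12->C
  (2,8):dx=-6,dy=-11->C; (3,4):dx=+4,dy=+3->C; (3,5):dx=+3,dy=+5->C; (3,6):dx=+1,dy=+1->C
  (3,7):dx=-2,dy=-4->C; (3,8):dx=-1,dy=-3->C; (4,5):dx=-1,dy=+2->D; (4,6):dx=-3,dy=-2->C
  (4,7):dx=-6,dy=-7->C; (4,8):dx=-5,dy=-6->C; (5,6):dx=-2,dy=-4->C; (5,7):dx=-5,dy=-9->C
  (5,8):dx=-4,dy=-8->C; (6,7):dx=-3,dy=-5->C; (6,8):dx=-2,dy=-4->C; (7,8):dx=+1,dy=+1->C
Step 2: C = 27, D = 1, total pairs = 28.
Step 3: tau = (C - D)/(n(n-1)/2) = (27 - 1)/28 = 0.928571.
Step 4: Exact two-sided p-value (enumerate n! = 40320 permutations of y under H0): p = 0.000397.
Step 5: alpha = 0.05. reject H0.

tau_b = 0.9286 (C=27, D=1), p = 0.000397, reject H0.


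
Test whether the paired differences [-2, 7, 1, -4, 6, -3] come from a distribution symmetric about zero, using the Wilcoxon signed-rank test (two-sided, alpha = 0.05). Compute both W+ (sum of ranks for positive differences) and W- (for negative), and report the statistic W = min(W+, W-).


Step 1: Drop any zero differences (none here) and take |d_i|.
|d| = [2, 7, 1, 4, 6, 3]
Step 2: Midrank |d_i| (ties get averaged ranks).
ranks: |2|->2, |7|->6, |1|->1, |4|->4, |6|->5, |3|->3
Step 3: Attach original signs; sum ranks with positive sign and with negative sign.
W+ = 6 + 1 + 5 = 12
W- = 2 + 4 + 3 = 9
(Check: W+ + W- = 21 should equal n(n+1)/2 = 21.)
Step 4: Test statistic W = min(W+, W-) = 9.
Step 5: No ties, so the exact null distribution over the 2^6 = 64 sign assignments gives the two-sided p-value = 0.843750.
Step 6: alpha = 0.05. fail to reject H0.

W+ = 12, W- = 9, W = min = 9, p = 0.843750, fail to reject H0.


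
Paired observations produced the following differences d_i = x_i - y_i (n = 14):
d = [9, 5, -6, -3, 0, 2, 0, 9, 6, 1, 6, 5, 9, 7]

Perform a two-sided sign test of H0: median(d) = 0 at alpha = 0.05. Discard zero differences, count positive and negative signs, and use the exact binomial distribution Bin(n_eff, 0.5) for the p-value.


Step 1: Discard zero differences. Original n = 14; n_eff = number of nonzero differences = 12.
Nonzero differences (with sign): +9, +5, -6, -3, +2, +9, +6, +1, +6, +5, +9, +7
Step 2: Count signs: positive = 10, negative = 2.
Step 3: Under H0: P(positive) = 0.5, so the number of positives S ~ Bin(12, 0.5).
Step 4: Two-sided exact p-value = sum of Bin(12,0.5) probabilities at or below the observed probability = 0.038574.
Step 5: alpha = 0.05. reject H0.

n_eff = 12, pos = 10, neg = 2, p = 0.038574, reject H0.


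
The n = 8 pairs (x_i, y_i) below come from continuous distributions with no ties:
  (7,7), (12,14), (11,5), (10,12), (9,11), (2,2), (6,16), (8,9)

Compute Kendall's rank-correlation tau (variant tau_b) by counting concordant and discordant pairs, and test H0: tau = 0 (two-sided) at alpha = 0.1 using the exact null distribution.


Step 1: Enumerate the 28 unordered pairs (i,j) with i<j and classify each by sign(x_j-x_i) * sign(y_j-y_i).
  (1,2):dx=+5,dy=+7->C; (1,3):dx=+4,dy=-2->D; (1,4):dx=+3,dy=+5->C; (1,5):dx=+2,dy=+4->C
  (1,6):dx=-5,dy=-5->C; (1,7):dx=-1,dy=+9->D; (1,8):dx=+1,dy=+2->C; (2,3):dx=-1,dy=-9->C
  (2,4):dx=-2,dy=-2->C; (2,5):dx=-3,dy=-3->C; (2,6):dx=-10,dy=-12->C; (2,7):dx=-6,dy=+2->D
  (2,8):dx=-4,dy=-5->C; (3,4):dx=-1,dy=+7->D; (3,5):dx=-2,dy=+6->D; (3,6):dx=-9,dy=-3->C
  (3,7):dx=-5,dy=+11->D; (3,8):dx=-3,dy=+4->D; (4,5):dx=-1,dy=-1->C; (4,6):dx=-8,dy=-10->C
  (4,7):dx=-4,dy=+4->D; (4,8):dx=-2,dy=-3->C; (5,6):dx=-7,dy=-9->C; (5,7):dx=-3,dy=+5->D
  (5,8):dx=-1,dy=-2->C; (6,7):dx=+4,dy=+14->C; (6,8):dx=+6,dy=+7->C; (7,8):dx=+2,dy=-7->D
Step 2: C = 18, D = 10, total pairs = 28.
Step 3: tau = (C - D)/(n(n-1)/2) = (18 - 10)/28 = 0.285714.
Step 4: Exact two-sided p-value (enumerate n! = 40320 permutations of y under H0): p = 0.398760.
Step 5: alpha = 0.1. fail to reject H0.

tau_b = 0.2857 (C=18, D=10), p = 0.398760, fail to reject H0.


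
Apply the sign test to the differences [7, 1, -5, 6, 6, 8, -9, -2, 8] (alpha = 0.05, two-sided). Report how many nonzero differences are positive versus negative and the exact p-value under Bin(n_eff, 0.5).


Step 1: Discard zero differences. Original n = 9; n_eff = number of nonzero differences = 9.
Nonzero differences (with sign): +7, +1, -5, +6, +6, +8, -9, -2, +8
Step 2: Count signs: positive = 6, negative = 3.
Step 3: Under H0: P(positive) = 0.5, so the number of positives S ~ Bin(9, 0.5).
Step 4: Two-sided exact p-value = sum of Bin(9,0.5) probabilities at or below the observed probability = 0.507812.
Step 5: alpha = 0.05. fail to reject H0.

n_eff = 9, pos = 6, neg = 3, p = 0.507812, fail to reject H0.


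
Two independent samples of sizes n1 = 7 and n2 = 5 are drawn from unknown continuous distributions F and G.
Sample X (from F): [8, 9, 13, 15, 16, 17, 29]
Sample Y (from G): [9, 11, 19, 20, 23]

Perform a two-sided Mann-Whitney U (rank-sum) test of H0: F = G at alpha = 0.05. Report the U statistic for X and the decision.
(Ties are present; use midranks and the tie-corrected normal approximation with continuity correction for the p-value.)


Step 1: Combine and sort all 12 observations; assign midranks.
sorted (value, group): (8,X), (9,X), (9,Y), (11,Y), (13,X), (15,X), (16,X), (17,X), (19,Y), (20,Y), (23,Y), (29,X)
ranks: 8->1, 9->2.5, 9->2.5, 11->4, 13->5, 15->6, 16->7, 17->8, 19->9, 20->10, 23->11, 29->12
Step 2: Rank sum for X: R1 = 1 + 2.5 + 5 + 6 + 7 + 8 + 12 = 41.5.
Step 3: U_X = R1 - n1(n1+1)/2 = 41.5 - 7*8/2 = 41.5 - 28 = 13.5.
       U_Y = n1*n2 - U_X = 35 - 13.5 = 21.5.
Step 4: Ties are present, so use the tie-corrected normal approximation (with continuity correction) for the p-value.
Step 5: p-value = 0.569088; compare to alpha = 0.05. fail to reject H0.

U_X = 13.5, p = 0.569088, fail to reject H0 at alpha = 0.05.


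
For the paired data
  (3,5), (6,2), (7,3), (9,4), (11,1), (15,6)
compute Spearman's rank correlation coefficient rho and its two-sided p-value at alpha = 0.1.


Step 1: Rank x and y separately (midranks; no ties here).
rank(x): 3->1, 6->2, 7->3, 9->4, 11->5, 15->6
rank(y): 5->5, 2->2, 3->3, 4->4, 1->1, 6->6
Step 2: d_i = R_x(i) - R_y(i); compute d_i^2.
  (1-5)^2=16, (2-2)^2=0, (3-3)^2=0, (4-4)^2=0, (5-1)^2=16, (6-6)^2=0
sum(d^2) = 32.
Step 3: rho = 1 - 6*32 / (6*(6^2 - 1)) = 1 - 192/210 = 0.085714.
Step 4: Under H0, t = rho * sqrt((n-2)/(1-rho^2)) = 0.1721 ~ t(4).
Step 5: Two-sided p-value from the t-distribution with 4 df = 0.871743.
Step 6: alpha = 0.1. fail to reject H0.

rho = 0.0857, p = 0.871743, fail to reject H0 at alpha = 0.1.


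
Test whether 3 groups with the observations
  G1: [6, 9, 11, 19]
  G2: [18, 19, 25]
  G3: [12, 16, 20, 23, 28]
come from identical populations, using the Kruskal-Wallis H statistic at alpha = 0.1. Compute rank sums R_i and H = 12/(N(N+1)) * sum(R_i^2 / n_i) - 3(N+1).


Step 1: Combine all N = 12 observations and assign midranks.
sorted (value, group, rank): (6,G1,1), (9,G1,2), (11,G1,3), (12,G3,4), (16,G3,5), (18,G2,6), (19,G1,7.5), (19,G2,7.5), (20,G3,9), (23,G3,10), (25,G2,11), (28,G3,12)
Step 2: Sum ranks within each group.
R_1 = 13.5 (n_1 = 4)
R_2 = 24.5 (n_2 = 3)
R_3 = 40 (n_3 = 5)
Step 3: H = 12/(N(N+1)) * sum(R_i^2/n_i) - 3(N+1)
     = 12/(12*13) * (13.5^2/4 + 24.5^2/3 + 40^2/5) - 3*13
     = 0.076923 * 565.646 - 39
     = 4.511218.
Step 4: Ties present; correction factor C = 1 - 6/(12^3 - 12) = 0.996503. Corrected H = 4.511218 / 0.996503 = 4.527047.
Step 5: Under H0, H ~ chi^2(2); p-value = 0.103983.
Step 6: alpha = 0.1. fail to reject H0.

H = 4.5270, df = 2, p = 0.103983, fail to reject H0.


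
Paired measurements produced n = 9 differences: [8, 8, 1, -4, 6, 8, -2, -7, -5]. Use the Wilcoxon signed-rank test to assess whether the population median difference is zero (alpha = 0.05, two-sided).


Step 1: Drop any zero differences (none here) and take |d_i|.
|d| = [8, 8, 1, 4, 6, 8, 2, 7, 5]
Step 2: Midrank |d_i| (ties get averaged ranks).
ranks: |8|->8, |8|->8, |1|->1, |4|->3, |6|->5, |8|->8, |2|->2, |7|->6, |5|->4
Step 3: Attach original signs; sum ranks with positive sign and with negative sign.
W+ = 8 + 8 + 1 + 5 + 8 = 30
W- = 3 + 2 + 6 + 4 = 15
(Check: W+ + W- = 45 should equal n(n+1)/2 = 45.)
Step 4: Test statistic W = min(W+, W-) = 15.
Step 5: Ties in |d|, so use the tie-corrected normal approximation.
        E[W] = n(n+1)/4 = 9*10/4 = 22.5.
        Tie groups: |d|=8 (t=3); sum(t^3 - t) = 24.
        Var[W] = n(n+1)(2n+1)/24 - sum(t^3-t)/48 = 1710/24 - 24/48 = 70.75.
        z = (W - E[W]) / sqrt(Var[W]) = (15 - 22.5) / 8.4113 = -0.8917.
        Two-sided p = 2*Phi(z) = 0.372577.
Step 6: alpha = 0.05. fail to reject H0.

W+ = 30, W- = 15, W = min = 15, p = 0.372577, fail to reject H0.


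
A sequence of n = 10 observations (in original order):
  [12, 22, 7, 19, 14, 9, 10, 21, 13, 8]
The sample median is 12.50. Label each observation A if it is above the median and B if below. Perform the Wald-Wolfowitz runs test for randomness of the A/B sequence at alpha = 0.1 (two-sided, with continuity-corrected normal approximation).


Step 1: Compute median = 12.50; label A = above, B = below.
Labels in order: BABAABBAAB  (n_A = 5, n_B = 5)
Step 2: Count runs R = 7.
Step 3: Under H0 (random ordering), E[R] = 2*n_A*n_B/(n_A+n_B) + 1 = 2*5*5/10 + 1 = 6.0000.
        Var[R] = 2*n_A*n_B*(2*n_A*n_B - n_A - n_B) / ((n_A+n_B)^2 * (n_A+n_B-1)) = 2000/900 = 2.2222.
        SD[R] = 1.4907.
Step 4: Continuity-corrected z = (R - 0.5 - E[R]) / SD[R] = (7 - 0.5 - 6.0000) / 1.4907 = 0.3354.
Step 5: Two-sided p-value via normal approximation = 2*(1 - Phi(|z|)) = 0.737316.
Step 6: alpha = 0.1. fail to reject H0.

R = 7, z = 0.3354, p = 0.737316, fail to reject H0.


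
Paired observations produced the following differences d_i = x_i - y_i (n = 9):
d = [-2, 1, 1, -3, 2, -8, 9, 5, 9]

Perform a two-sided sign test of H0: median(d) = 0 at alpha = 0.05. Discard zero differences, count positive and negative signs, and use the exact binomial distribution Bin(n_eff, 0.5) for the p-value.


Step 1: Discard zero differences. Original n = 9; n_eff = number of nonzero differences = 9.
Nonzero differences (with sign): -2, +1, +1, -3, +2, -8, +9, +5, +9
Step 2: Count signs: positive = 6, negative = 3.
Step 3: Under H0: P(positive) = 0.5, so the number of positives S ~ Bin(9, 0.5).
Step 4: Two-sided exact p-value = sum of Bin(9,0.5) probabilities at or below the observed probability = 0.507812.
Step 5: alpha = 0.05. fail to reject H0.

n_eff = 9, pos = 6, neg = 3, p = 0.507812, fail to reject H0.


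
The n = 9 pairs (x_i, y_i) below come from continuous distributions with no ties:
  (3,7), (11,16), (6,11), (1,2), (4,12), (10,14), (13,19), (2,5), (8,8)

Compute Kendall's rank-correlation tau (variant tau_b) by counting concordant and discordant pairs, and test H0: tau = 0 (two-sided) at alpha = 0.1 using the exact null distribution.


Step 1: Enumerate the 36 unordered pairs (i,j) with i<j and classify each by sign(x_j-x_i) * sign(y_j-y_i).
  (1,2):dx=+8,dy=+9->C; (1,3):dx=+3,dy=+4->C; (1,4):dx=-2,dy=-5->C; (1,5):dx=+1,dy=+5->C
  (1,6):dx=+7,dy=+7->C; (1,7):dx=+10,dy=+12->C; (1,8):dx=-1,dy=-2->C; (1,9):dx=+5,dy=+1->C
  (2,3):dx=-5,dy=-5->C; (2,4):dx=-10,dy=-14->C; (2,5):dx=-7,dy=-4->C; (2,6):dx=-1,dy=-2->C
  (2,7):dx=+2,dy=+3->C; (2,8):dx=-9,dy=-11->C; (2,9):dx=-3,dy=-8->C; (3,4):dx=-5,dy=-9->C
  (3,5):dx=-2,dy=+1->D; (3,6):dx=+4,dy=+3->C; (3,7):dx=+7,dy=+8->C; (3,8):dx=-4,dy=-6->C
  (3,9):dx=+2,dy=-3->D; (4,5):dx=+3,dy=+10->C; (4,6):dx=+9,dy=+12->C; (4,7):dx=+12,dy=+17->C
  (4,8):dx=+1,dy=+3->C; (4,9):dx=+7,dy=+6->C; (5,6):dx=+6,dy=+2->C; (5,7):dx=+9,dy=+7->C
  (5,8):dx=-2,dy=-7->C; (5,9):dx=+4,dy=-4->D; (6,7):dx=+3,dy=+5->C; (6,8):dx=-8,dy=-9->C
  (6,9):dx=-2,dy=-6->C; (7,8):dx=-11,dy=-14->C; (7,9):dx=-5,dy=-11->C; (8,9):dx=+6,dy=+3->C
Step 2: C = 33, D = 3, total pairs = 36.
Step 3: tau = (C - D)/(n(n-1)/2) = (33 - 3)/36 = 0.833333.
Step 4: Exact two-sided p-value (enumerate n! = 362880 permutations of y under H0): p = 0.000854.
Step 5: alpha = 0.1. reject H0.

tau_b = 0.8333 (C=33, D=3), p = 0.000854, reject H0.


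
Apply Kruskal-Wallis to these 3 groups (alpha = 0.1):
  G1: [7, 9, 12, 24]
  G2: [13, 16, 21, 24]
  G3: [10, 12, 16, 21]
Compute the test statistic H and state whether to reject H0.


Step 1: Combine all N = 12 observations and assign midranks.
sorted (value, group, rank): (7,G1,1), (9,G1,2), (10,G3,3), (12,G1,4.5), (12,G3,4.5), (13,G2,6), (16,G2,7.5), (16,G3,7.5), (21,G2,9.5), (21,G3,9.5), (24,G1,11.5), (24,G2,11.5)
Step 2: Sum ranks within each group.
R_1 = 19 (n_1 = 4)
R_2 = 34.5 (n_2 = 4)
R_3 = 24.5 (n_3 = 4)
Step 3: H = 12/(N(N+1)) * sum(R_i^2/n_i) - 3(N+1)
     = 12/(12*13) * (19^2/4 + 34.5^2/4 + 24.5^2/4) - 3*13
     = 0.076923 * 537.875 - 39
     = 2.375000.
Step 4: Ties present; correction factor C = 1 - 24/(12^3 - 12) = 0.986014. Corrected H = 2.375000 / 0.986014 = 2.408688.
Step 5: Under H0, H ~ chi^2(2); p-value = 0.299889.
Step 6: alpha = 0.1. fail to reject H0.

H = 2.4087, df = 2, p = 0.299889, fail to reject H0.


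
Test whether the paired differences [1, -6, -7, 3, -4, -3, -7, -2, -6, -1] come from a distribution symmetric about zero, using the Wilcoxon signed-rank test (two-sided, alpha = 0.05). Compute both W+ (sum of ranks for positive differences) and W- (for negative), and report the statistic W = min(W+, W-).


Step 1: Drop any zero differences (none here) and take |d_i|.
|d| = [1, 6, 7, 3, 4, 3, 7, 2, 6, 1]
Step 2: Midrank |d_i| (ties get averaged ranks).
ranks: |1|->1.5, |6|->7.5, |7|->9.5, |3|->4.5, |4|->6, |3|->4.5, |7|->9.5, |2|->3, |6|->7.5, |1|->1.5
Step 3: Attach original signs; sum ranks with positive sign and with negative sign.
W+ = 1.5 + 4.5 = 6
W- = 7.5 + 9.5 + 6 + 4.5 + 9.5 + 3 + 7.5 + 1.5 = 49
(Check: W+ + W- = 55 should equal n(n+1)/2 = 55.)
Step 4: Test statistic W = min(W+, W-) = 6.
Step 5: Ties in |d|, so use the tie-corrected normal approximation.
        E[W] = n(n+1)/4 = 10*11/4 = 27.5.
        Tie groups: |d|=1 (t=2), |d|=3 (t=2), |d|=6 (t=2), |d|=7 (t=2); sum(t^3 - t) = 24.
        Var[W] = n(n+1)(2n+1)/24 - sum(t^3-t)/48 = 2310/24 - 24/48 = 95.75.
        z = (W - E[W]) / sqrt(Var[W]) = (6 - 27.5) / 9.7852 = -2.1972.
        Two-sided p = 2*Phi(z) = 0.028006.
Step 6: alpha = 0.05. reject H0.

W+ = 6, W- = 49, W = min = 6, p = 0.028006, reject H0.


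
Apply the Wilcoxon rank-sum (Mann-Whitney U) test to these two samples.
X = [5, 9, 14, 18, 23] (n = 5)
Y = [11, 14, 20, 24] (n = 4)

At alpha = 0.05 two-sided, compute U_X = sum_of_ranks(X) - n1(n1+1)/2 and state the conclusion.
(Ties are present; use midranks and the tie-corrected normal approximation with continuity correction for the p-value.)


Step 1: Combine and sort all 9 observations; assign midranks.
sorted (value, group): (5,X), (9,X), (11,Y), (14,X), (14,Y), (18,X), (20,Y), (23,X), (24,Y)
ranks: 5->1, 9->2, 11->3, 14->4.5, 14->4.5, 18->6, 20->7, 23->8, 24->9
Step 2: Rank sum for X: R1 = 1 + 2 + 4.5 + 6 + 8 = 21.5.
Step 3: U_X = R1 - n1(n1+1)/2 = 21.5 - 5*6/2 = 21.5 - 15 = 6.5.
       U_Y = n1*n2 - U_X = 20 - 6.5 = 13.5.
Step 4: Ties are present, so use the tie-corrected normal approximation (with continuity correction) for the p-value.
Step 5: p-value = 0.460558; compare to alpha = 0.05. fail to reject H0.

U_X = 6.5, p = 0.460558, fail to reject H0 at alpha = 0.05.


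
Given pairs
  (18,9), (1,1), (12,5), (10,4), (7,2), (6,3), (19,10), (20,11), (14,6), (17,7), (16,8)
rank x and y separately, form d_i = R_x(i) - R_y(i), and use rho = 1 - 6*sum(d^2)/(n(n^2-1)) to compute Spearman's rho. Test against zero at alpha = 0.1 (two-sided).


Step 1: Rank x and y separately (midranks; no ties here).
rank(x): 18->9, 1->1, 12->5, 10->4, 7->3, 6->2, 19->10, 20->11, 14->6, 17->8, 16->7
rank(y): 9->9, 1->1, 5->5, 4->4, 2->2, 3->3, 10->10, 11->11, 6->6, 7->7, 8->8
Step 2: d_i = R_x(i) - R_y(i); compute d_i^2.
  (9-9)^2=0, (1-1)^2=0, (5-5)^2=0, (4-4)^2=0, (3-2)^2=1, (2-3)^2=1, (10-10)^2=0, (11-11)^2=0, (6-6)^2=0, (8-7)^2=1, (7-8)^2=1
sum(d^2) = 4.
Step 3: rho = 1 - 6*4 / (11*(11^2 - 1)) = 1 - 24/1320 = 0.981818.
Step 4: Under H0, t = rho * sqrt((n-2)/(1-rho^2)) = 15.5168 ~ t(9).
Step 5: Two-sided p-value from the t-distribution with 9 df = 0.000000.
Step 6: alpha = 0.1. reject H0.

rho = 0.9818, p = 0.000000, reject H0 at alpha = 0.1.


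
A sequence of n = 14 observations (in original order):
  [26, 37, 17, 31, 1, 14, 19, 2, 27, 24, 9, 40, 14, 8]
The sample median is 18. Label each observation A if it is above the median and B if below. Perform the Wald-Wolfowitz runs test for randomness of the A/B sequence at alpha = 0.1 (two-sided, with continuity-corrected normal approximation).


Step 1: Compute median = 18; label A = above, B = below.
Labels in order: AABABBABAABABB  (n_A = 7, n_B = 7)
Step 2: Count runs R = 10.
Step 3: Under H0 (random ordering), E[R] = 2*n_A*n_B/(n_A+n_B) + 1 = 2*7*7/14 + 1 = 8.0000.
        Var[R] = 2*n_A*n_B*(2*n_A*n_B - n_A - n_B) / ((n_A+n_B)^2 * (n_A+n_B-1)) = 8232/2548 = 3.2308.
        SD[R] = 1.7974.
Step 4: Continuity-corrected z = (R - 0.5 - E[R]) / SD[R] = (10 - 0.5 - 8.0000) / 1.7974 = 0.8345.
Step 5: Two-sided p-value via normal approximation = 2*(1 - Phi(|z|)) = 0.403986.
Step 6: alpha = 0.1. fail to reject H0.

R = 10, z = 0.8345, p = 0.403986, fail to reject H0.


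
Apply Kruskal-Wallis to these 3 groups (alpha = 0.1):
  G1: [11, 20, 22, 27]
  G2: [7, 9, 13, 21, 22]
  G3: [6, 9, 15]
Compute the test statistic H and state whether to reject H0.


Step 1: Combine all N = 12 observations and assign midranks.
sorted (value, group, rank): (6,G3,1), (7,G2,2), (9,G2,3.5), (9,G3,3.5), (11,G1,5), (13,G2,6), (15,G3,7), (20,G1,8), (21,G2,9), (22,G1,10.5), (22,G2,10.5), (27,G1,12)
Step 2: Sum ranks within each group.
R_1 = 35.5 (n_1 = 4)
R_2 = 31 (n_2 = 5)
R_3 = 11.5 (n_3 = 3)
Step 3: H = 12/(N(N+1)) * sum(R_i^2/n_i) - 3(N+1)
     = 12/(12*13) * (35.5^2/4 + 31^2/5 + 11.5^2/3) - 3*13
     = 0.076923 * 551.346 - 39
     = 3.411218.
Step 4: Ties present; correction factor C = 1 - 12/(12^3 - 12) = 0.993007. Corrected H = 3.411218 / 0.993007 = 3.435241.
Step 5: Under H0, H ~ chi^2(2); p-value = 0.179493.
Step 6: alpha = 0.1. fail to reject H0.

H = 3.4352, df = 2, p = 0.179493, fail to reject H0.


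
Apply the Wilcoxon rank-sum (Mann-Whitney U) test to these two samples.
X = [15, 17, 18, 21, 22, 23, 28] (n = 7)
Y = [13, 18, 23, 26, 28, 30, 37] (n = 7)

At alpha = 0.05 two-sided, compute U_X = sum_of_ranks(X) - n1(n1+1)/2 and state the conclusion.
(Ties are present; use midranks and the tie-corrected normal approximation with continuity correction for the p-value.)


Step 1: Combine and sort all 14 observations; assign midranks.
sorted (value, group): (13,Y), (15,X), (17,X), (18,X), (18,Y), (21,X), (22,X), (23,X), (23,Y), (26,Y), (28,X), (28,Y), (30,Y), (37,Y)
ranks: 13->1, 15->2, 17->3, 18->4.5, 18->4.5, 21->6, 22->7, 23->8.5, 23->8.5, 26->10, 28->11.5, 28->11.5, 30->13, 37->14
Step 2: Rank sum for X: R1 = 2 + 3 + 4.5 + 6 + 7 + 8.5 + 11.5 = 42.5.
Step 3: U_X = R1 - n1(n1+1)/2 = 42.5 - 7*8/2 = 42.5 - 28 = 14.5.
       U_Y = n1*n2 - U_X = 49 - 14.5 = 34.5.
Step 4: Ties are present, so use the tie-corrected normal approximation (with continuity correction) for the p-value.
Step 5: p-value = 0.223267; compare to alpha = 0.05. fail to reject H0.

U_X = 14.5, p = 0.223267, fail to reject H0 at alpha = 0.05.


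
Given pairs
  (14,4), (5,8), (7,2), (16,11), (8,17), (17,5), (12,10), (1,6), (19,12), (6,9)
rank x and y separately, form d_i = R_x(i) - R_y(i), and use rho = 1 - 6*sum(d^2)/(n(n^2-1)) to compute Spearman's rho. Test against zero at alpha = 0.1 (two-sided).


Step 1: Rank x and y separately (midranks; no ties here).
rank(x): 14->7, 5->2, 7->4, 16->8, 8->5, 17->9, 12->6, 1->1, 19->10, 6->3
rank(y): 4->2, 8->5, 2->1, 11->8, 17->10, 5->3, 10->7, 6->4, 12->9, 9->6
Step 2: d_i = R_x(i) - R_y(i); compute d_i^2.
  (7-2)^2=25, (2-5)^2=9, (4-1)^2=9, (8-8)^2=0, (5-10)^2=25, (9-3)^2=36, (6-7)^2=1, (1-4)^2=9, (10-9)^2=1, (3-6)^2=9
sum(d^2) = 124.
Step 3: rho = 1 - 6*124 / (10*(10^2 - 1)) = 1 - 744/990 = 0.248485.
Step 4: Under H0, t = rho * sqrt((n-2)/(1-rho^2)) = 0.7256 ~ t(8).
Step 5: Two-sided p-value from the t-distribution with 8 df = 0.488776.
Step 6: alpha = 0.1. fail to reject H0.

rho = 0.2485, p = 0.488776, fail to reject H0 at alpha = 0.1.


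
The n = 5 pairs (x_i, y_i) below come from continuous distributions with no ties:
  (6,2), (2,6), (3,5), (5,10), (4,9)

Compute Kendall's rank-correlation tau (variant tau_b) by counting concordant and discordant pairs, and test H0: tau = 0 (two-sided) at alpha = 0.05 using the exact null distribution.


Step 1: Enumerate the 10 unordered pairs (i,j) with i<j and classify each by sign(x_j-x_i) * sign(y_j-y_i).
  (1,2):dx=-4,dy=+4->D; (1,3):dx=-3,dy=+3->D; (1,4):dx=-1,dy=+8->D; (1,5):dx=-2,dy=+7->D
  (2,3):dx=+1,dy=-1->D; (2,4):dx=+3,dy=+4->C; (2,5):dx=+2,dy=+3->C; (3,4):dx=+2,dy=+5->C
  (3,5):dx=+1,dy=+4->C; (4,5):dx=-1,dy=-1->C
Step 2: C = 5, D = 5, total pairs = 10.
Step 3: tau = (C - D)/(n(n-1)/2) = (5 - 5)/10 = 0.000000.
Step 4: Exact two-sided p-value (enumerate n! = 120 permutations of y under H0): p = 1.000000.
Step 5: alpha = 0.05. fail to reject H0.

tau_b = 0.0000 (C=5, D=5), p = 1.000000, fail to reject H0.


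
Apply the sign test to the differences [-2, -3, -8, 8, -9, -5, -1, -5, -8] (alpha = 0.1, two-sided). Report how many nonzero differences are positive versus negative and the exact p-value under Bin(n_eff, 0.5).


Step 1: Discard zero differences. Original n = 9; n_eff = number of nonzero differences = 9.
Nonzero differences (with sign): -2, -3, -8, +8, -9, -5, -1, -5, -8
Step 2: Count signs: positive = 1, negative = 8.
Step 3: Under H0: P(positive) = 0.5, so the number of positives S ~ Bin(9, 0.5).
Step 4: Two-sided exact p-value = sum of Bin(9,0.5) probabilities at or below the observed probability = 0.039062.
Step 5: alpha = 0.1. reject H0.

n_eff = 9, pos = 1, neg = 8, p = 0.039062, reject H0.


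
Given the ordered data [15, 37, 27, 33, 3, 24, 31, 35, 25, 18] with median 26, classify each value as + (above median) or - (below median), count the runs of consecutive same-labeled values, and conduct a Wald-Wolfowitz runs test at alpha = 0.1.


Step 1: Compute median = 26; label A = above, B = below.
Labels in order: BAAABBAABB  (n_A = 5, n_B = 5)
Step 2: Count runs R = 5.
Step 3: Under H0 (random ordering), E[R] = 2*n_A*n_B/(n_A+n_B) + 1 = 2*5*5/10 + 1 = 6.0000.
        Var[R] = 2*n_A*n_B*(2*n_A*n_B - n_A - n_B) / ((n_A+n_B)^2 * (n_A+n_B-1)) = 2000/900 = 2.2222.
        SD[R] = 1.4907.
Step 4: Continuity-corrected z = (R + 0.5 - E[R]) / SD[R] = (5 + 0.5 - 6.0000) / 1.4907 = -0.3354.
Step 5: Two-sided p-value via normal approximation = 2*(1 - Phi(|z|)) = 0.737316.
Step 6: alpha = 0.1. fail to reject H0.

R = 5, z = -0.3354, p = 0.737316, fail to reject H0.


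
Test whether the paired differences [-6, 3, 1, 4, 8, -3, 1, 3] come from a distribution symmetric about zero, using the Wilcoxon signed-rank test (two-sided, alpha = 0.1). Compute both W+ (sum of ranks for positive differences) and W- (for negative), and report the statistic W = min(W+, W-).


Step 1: Drop any zero differences (none here) and take |d_i|.
|d| = [6, 3, 1, 4, 8, 3, 1, 3]
Step 2: Midrank |d_i| (ties get averaged ranks).
ranks: |6|->7, |3|->4, |1|->1.5, |4|->6, |8|->8, |3|->4, |1|->1.5, |3|->4
Step 3: Attach original signs; sum ranks with positive sign and with negative sign.
W+ = 4 + 1.5 + 6 + 8 + 1.5 + 4 = 25
W- = 7 + 4 = 11
(Check: W+ + W- = 36 should equal n(n+1)/2 = 36.)
Step 4: Test statistic W = min(W+, W-) = 11.
Step 5: Ties in |d|, so use the tie-corrected normal approximation.
        E[W] = n(n+1)/4 = 8*9/4 = 18.
        Tie groups: |d|=1 (t=2), |d|=3 (t=3); sum(t^3 - t) = 30.
        Var[W] = n(n+1)(2n+1)/24 - sum(t^3-t)/48 = 1224/24 - 30/48 = 50.375.
        z = (W - E[W]) / sqrt(Var[W]) = (11 - 18) / 7.0975 = -0.9863.
        Two-sided p = 2*Phi(z) = 0.324007.
Step 6: alpha = 0.1. fail to reject H0.

W+ = 25, W- = 11, W = min = 11, p = 0.324007, fail to reject H0.


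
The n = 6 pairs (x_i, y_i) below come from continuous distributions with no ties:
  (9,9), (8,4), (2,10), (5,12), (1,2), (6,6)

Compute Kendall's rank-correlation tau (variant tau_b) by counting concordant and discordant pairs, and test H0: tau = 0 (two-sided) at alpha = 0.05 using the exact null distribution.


Step 1: Enumerate the 15 unordered pairs (i,j) with i<j and classify each by sign(x_j-x_i) * sign(y_j-y_i).
  (1,2):dx=-1,dy=-5->C; (1,3):dx=-7,dy=+1->D; (1,4):dx=-4,dy=+3->D; (1,5):dx=-8,dy=-7->C
  (1,6):dx=-3,dy=-3->C; (2,3):dx=-6,dy=+6->D; (2,4):dx=-3,dy=+8->D; (2,5):dx=-7,dy=-2->C
  (2,6):dx=-2,dy=+2->D; (3,4):dx=+3,dy=+2->C; (3,5):dx=-1,dy=-8->C; (3,6):dx=+4,dy=-4->D
  (4,5):dx=-4,dy=-10->C; (4,6):dx=+1,dy=-6->D; (5,6):dx=+5,dy=+4->C
Step 2: C = 8, D = 7, total pairs = 15.
Step 3: tau = (C - D)/(n(n-1)/2) = (8 - 7)/15 = 0.066667.
Step 4: Exact two-sided p-value (enumerate n! = 720 permutations of y under H0): p = 1.000000.
Step 5: alpha = 0.05. fail to reject H0.

tau_b = 0.0667 (C=8, D=7), p = 1.000000, fail to reject H0.


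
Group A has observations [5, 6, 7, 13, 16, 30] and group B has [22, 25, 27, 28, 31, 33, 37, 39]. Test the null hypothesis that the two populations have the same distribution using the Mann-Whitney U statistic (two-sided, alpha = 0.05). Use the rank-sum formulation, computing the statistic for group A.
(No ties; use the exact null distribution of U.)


Step 1: Combine and sort all 14 observations; assign midranks.
sorted (value, group): (5,X), (6,X), (7,X), (13,X), (16,X), (22,Y), (25,Y), (27,Y), (28,Y), (30,X), (31,Y), (33,Y), (37,Y), (39,Y)
ranks: 5->1, 6->2, 7->3, 13->4, 16->5, 22->6, 25->7, 27->8, 28->9, 30->10, 31->11, 33->12, 37->13, 39->14
Step 2: Rank sum for X: R1 = 1 + 2 + 3 + 4 + 5 + 10 = 25.
Step 3: U_X = R1 - n1(n1+1)/2 = 25 - 6*7/2 = 25 - 21 = 4.
       U_Y = n1*n2 - U_X = 48 - 4 = 44.
Step 4: No ties, so the exact null distribution of U (based on enumerating the C(14,6) = 3003 equally likely rank assignments) gives the two-sided p-value.
Step 5: p-value = 0.007992; compare to alpha = 0.05. reject H0.

U_X = 4, p = 0.007992, reject H0 at alpha = 0.05.


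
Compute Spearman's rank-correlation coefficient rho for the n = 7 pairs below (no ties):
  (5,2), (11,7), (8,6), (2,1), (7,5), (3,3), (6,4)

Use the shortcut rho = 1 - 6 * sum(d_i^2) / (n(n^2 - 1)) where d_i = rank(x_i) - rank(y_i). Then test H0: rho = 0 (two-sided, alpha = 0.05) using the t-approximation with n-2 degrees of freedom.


Step 1: Rank x and y separately (midranks; no ties here).
rank(x): 5->3, 11->7, 8->6, 2->1, 7->5, 3->2, 6->4
rank(y): 2->2, 7->7, 6->6, 1->1, 5->5, 3->3, 4->4
Step 2: d_i = R_x(i) - R_y(i); compute d_i^2.
  (3-2)^2=1, (7-7)^2=0, (6-6)^2=0, (1-1)^2=0, (5-5)^2=0, (2-3)^2=1, (4-4)^2=0
sum(d^2) = 2.
Step 3: rho = 1 - 6*2 / (7*(7^2 - 1)) = 1 - 12/336 = 0.964286.
Step 4: Under H0, t = rho * sqrt((n-2)/(1-rho^2)) = 8.1408 ~ t(5).
Step 5: Two-sided p-value from the t-distribution with 5 df = 0.000454.
Step 6: alpha = 0.05. reject H0.

rho = 0.9643, p = 0.000454, reject H0 at alpha = 0.05.


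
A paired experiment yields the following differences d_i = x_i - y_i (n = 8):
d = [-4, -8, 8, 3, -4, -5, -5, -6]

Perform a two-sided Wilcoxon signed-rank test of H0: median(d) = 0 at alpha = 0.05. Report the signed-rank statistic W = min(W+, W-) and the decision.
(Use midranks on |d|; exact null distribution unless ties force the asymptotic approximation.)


Step 1: Drop any zero differences (none here) and take |d_i|.
|d| = [4, 8, 8, 3, 4, 5, 5, 6]
Step 2: Midrank |d_i| (ties get averaged ranks).
ranks: |4|->2.5, |8|->7.5, |8|->7.5, |3|->1, |4|->2.5, |5|->4.5, |5|->4.5, |6|->6
Step 3: Attach original signs; sum ranks with positive sign and with negative sign.
W+ = 7.5 + 1 = 8.5
W- = 2.5 + 7.5 + 2.5 + 4.5 + 4.5 + 6 = 27.5
(Check: W+ + W- = 36 should equal n(n+1)/2 = 36.)
Step 4: Test statistic W = min(W+, W-) = 8.5.
Step 5: Ties in |d|, so use the tie-corrected normal approximation.
        E[W] = n(n+1)/4 = 8*9/4 = 18.
        Tie groups: |d|=4 (t=2), |d|=5 (t=2), |d|=8 (t=2); sum(t^3 - t) = 18.
        Var[W] = n(n+1)(2n+1)/24 - sum(t^3-t)/48 = 1224/24 - 18/48 = 50.625.
        z = (W - E[W]) / sqrt(Var[W]) = (8.5 - 18) / 7.1151 = -1.3352.
        Two-sided p = 2*Phi(z) = 0.181816.
Step 6: alpha = 0.05. fail to reject H0.

W+ = 8.5, W- = 27.5, W = min = 8.5, p = 0.181816, fail to reject H0.


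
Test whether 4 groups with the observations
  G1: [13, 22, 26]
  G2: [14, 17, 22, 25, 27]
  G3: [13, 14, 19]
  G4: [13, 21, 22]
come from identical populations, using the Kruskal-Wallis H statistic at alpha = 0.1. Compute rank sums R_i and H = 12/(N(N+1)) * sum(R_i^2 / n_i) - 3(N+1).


Step 1: Combine all N = 14 observations and assign midranks.
sorted (value, group, rank): (13,G1,2), (13,G3,2), (13,G4,2), (14,G2,4.5), (14,G3,4.5), (17,G2,6), (19,G3,7), (21,G4,8), (22,G1,10), (22,G2,10), (22,G4,10), (25,G2,12), (26,G1,13), (27,G2,14)
Step 2: Sum ranks within each group.
R_1 = 25 (n_1 = 3)
R_2 = 46.5 (n_2 = 5)
R_3 = 13.5 (n_3 = 3)
R_4 = 20 (n_4 = 3)
Step 3: H = 12/(N(N+1)) * sum(R_i^2/n_i) - 3(N+1)
     = 12/(14*15) * (25^2/3 + 46.5^2/5 + 13.5^2/3 + 20^2/3) - 3*15
     = 0.057143 * 834.867 - 45
     = 2.706667.
Step 4: Ties present; correction factor C = 1 - 54/(14^3 - 14) = 0.980220. Corrected H = 2.706667 / 0.980220 = 2.761286.
Step 5: Under H0, H ~ chi^2(3); p-value = 0.429913.
Step 6: alpha = 0.1. fail to reject H0.

H = 2.7613, df = 3, p = 0.429913, fail to reject H0.


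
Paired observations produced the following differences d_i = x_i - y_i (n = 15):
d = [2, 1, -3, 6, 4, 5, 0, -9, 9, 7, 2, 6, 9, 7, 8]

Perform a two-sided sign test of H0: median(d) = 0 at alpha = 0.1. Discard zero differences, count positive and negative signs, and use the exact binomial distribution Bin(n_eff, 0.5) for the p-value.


Step 1: Discard zero differences. Original n = 15; n_eff = number of nonzero differences = 14.
Nonzero differences (with sign): +2, +1, -3, +6, +4, +5, -9, +9, +7, +2, +6, +9, +7, +8
Step 2: Count signs: positive = 12, negative = 2.
Step 3: Under H0: P(positive) = 0.5, so the number of positives S ~ Bin(14, 0.5).
Step 4: Two-sided exact p-value = sum of Bin(14,0.5) probabilities at or below the observed probability = 0.012939.
Step 5: alpha = 0.1. reject H0.

n_eff = 14, pos = 12, neg = 2, p = 0.012939, reject H0.


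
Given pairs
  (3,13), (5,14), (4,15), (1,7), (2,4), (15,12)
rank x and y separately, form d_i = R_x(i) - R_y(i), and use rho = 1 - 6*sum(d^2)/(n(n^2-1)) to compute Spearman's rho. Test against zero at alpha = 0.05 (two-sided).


Step 1: Rank x and y separately (midranks; no ties here).
rank(x): 3->3, 5->5, 4->4, 1->1, 2->2, 15->6
rank(y): 13->4, 14->5, 15->6, 7->2, 4->1, 12->3
Step 2: d_i = R_x(i) - R_y(i); compute d_i^2.
  (3-4)^2=1, (5-5)^2=0, (4-6)^2=4, (1-2)^2=1, (2-1)^2=1, (6-3)^2=9
sum(d^2) = 16.
Step 3: rho = 1 - 6*16 / (6*(6^2 - 1)) = 1 - 96/210 = 0.542857.
Step 4: Under H0, t = rho * sqrt((n-2)/(1-rho^2)) = 1.2928 ~ t(4).
Step 5: Two-sided p-value from the t-distribution with 4 df = 0.265703.
Step 6: alpha = 0.05. fail to reject H0.

rho = 0.5429, p = 0.265703, fail to reject H0 at alpha = 0.05.


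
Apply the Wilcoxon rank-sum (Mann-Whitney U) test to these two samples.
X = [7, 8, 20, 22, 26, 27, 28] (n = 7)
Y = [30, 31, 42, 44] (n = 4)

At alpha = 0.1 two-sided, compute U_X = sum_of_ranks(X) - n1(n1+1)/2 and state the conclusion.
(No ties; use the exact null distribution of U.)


Step 1: Combine and sort all 11 observations; assign midranks.
sorted (value, group): (7,X), (8,X), (20,X), (22,X), (26,X), (27,X), (28,X), (30,Y), (31,Y), (42,Y), (44,Y)
ranks: 7->1, 8->2, 20->3, 22->4, 26->5, 27->6, 28->7, 30->8, 31->9, 42->10, 44->11
Step 2: Rank sum for X: R1 = 1 + 2 + 3 + 4 + 5 + 6 + 7 = 28.
Step 3: U_X = R1 - n1(n1+1)/2 = 28 - 7*8/2 = 28 - 28 = 0.
       U_Y = n1*n2 - U_X = 28 - 0 = 28.
Step 4: No ties, so the exact null distribution of U (based on enumerating the C(11,7) = 330 equally likely rank assignments) gives the two-sided p-value.
Step 5: p-value = 0.006061; compare to alpha = 0.1. reject H0.

U_X = 0, p = 0.006061, reject H0 at alpha = 0.1.


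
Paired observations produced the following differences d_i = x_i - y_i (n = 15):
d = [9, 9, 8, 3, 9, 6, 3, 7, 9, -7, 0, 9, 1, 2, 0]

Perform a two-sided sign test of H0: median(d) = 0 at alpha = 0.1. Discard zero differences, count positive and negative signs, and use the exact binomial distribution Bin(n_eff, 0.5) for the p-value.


Step 1: Discard zero differences. Original n = 15; n_eff = number of nonzero differences = 13.
Nonzero differences (with sign): +9, +9, +8, +3, +9, +6, +3, +7, +9, -7, +9, +1, +2
Step 2: Count signs: positive = 12, negative = 1.
Step 3: Under H0: P(positive) = 0.5, so the number of positives S ~ Bin(13, 0.5).
Step 4: Two-sided exact p-value = sum of Bin(13,0.5) probabilities at or below the observed probability = 0.003418.
Step 5: alpha = 0.1. reject H0.

n_eff = 13, pos = 12, neg = 1, p = 0.003418, reject H0.


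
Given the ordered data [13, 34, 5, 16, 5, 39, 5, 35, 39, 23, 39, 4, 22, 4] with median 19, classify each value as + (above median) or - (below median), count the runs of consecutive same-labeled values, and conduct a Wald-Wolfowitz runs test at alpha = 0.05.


Step 1: Compute median = 19; label A = above, B = below.
Labels in order: BABBBABAAAABAB  (n_A = 7, n_B = 7)
Step 2: Count runs R = 9.
Step 3: Under H0 (random ordering), E[R] = 2*n_A*n_B/(n_A+n_B) + 1 = 2*7*7/14 + 1 = 8.0000.
        Var[R] = 2*n_A*n_B*(2*n_A*n_B - n_A - n_B) / ((n_A+n_B)^2 * (n_A+n_B-1)) = 8232/2548 = 3.2308.
        SD[R] = 1.7974.
Step 4: Continuity-corrected z = (R - 0.5 - E[R]) / SD[R] = (9 - 0.5 - 8.0000) / 1.7974 = 0.2782.
Step 5: Two-sided p-value via normal approximation = 2*(1 - Phi(|z|)) = 0.780879.
Step 6: alpha = 0.05. fail to reject H0.

R = 9, z = 0.2782, p = 0.780879, fail to reject H0.


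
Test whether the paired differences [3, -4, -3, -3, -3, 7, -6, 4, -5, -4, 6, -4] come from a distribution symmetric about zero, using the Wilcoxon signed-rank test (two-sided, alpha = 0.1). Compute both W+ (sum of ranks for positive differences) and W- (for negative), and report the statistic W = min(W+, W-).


Step 1: Drop any zero differences (none here) and take |d_i|.
|d| = [3, 4, 3, 3, 3, 7, 6, 4, 5, 4, 6, 4]
Step 2: Midrank |d_i| (ties get averaged ranks).
ranks: |3|->2.5, |4|->6.5, |3|->2.5, |3|->2.5, |3|->2.5, |7|->12, |6|->10.5, |4|->6.5, |5|->9, |4|->6.5, |6|->10.5, |4|->6.5
Step 3: Attach original signs; sum ranks with positive sign and with negative sign.
W+ = 2.5 + 12 + 6.5 + 10.5 = 31.5
W- = 6.5 + 2.5 + 2.5 + 2.5 + 10.5 + 9 + 6.5 + 6.5 = 46.5
(Check: W+ + W- = 78 should equal n(n+1)/2 = 78.)
Step 4: Test statistic W = min(W+, W-) = 31.5.
Step 5: Ties in |d|, so use the tie-corrected normal approximation.
        E[W] = n(n+1)/4 = 12*13/4 = 39.
        Tie groups: |d|=3 (t=4), |d|=4 (t=4), |d|=6 (t=2); sum(t^3 - t) = 126.
        Var[W] = n(n+1)(2n+1)/24 - sum(t^3-t)/48 = 3900/24 - 126/48 = 159.875.
        z = (W - E[W]) / sqrt(Var[W]) = (31.5 - 39) / 12.6442 = -0.5932.
        Two-sided p = 2*Phi(z) = 0.553075.
Step 6: alpha = 0.1. fail to reject H0.

W+ = 31.5, W- = 46.5, W = min = 31.5, p = 0.553075, fail to reject H0.


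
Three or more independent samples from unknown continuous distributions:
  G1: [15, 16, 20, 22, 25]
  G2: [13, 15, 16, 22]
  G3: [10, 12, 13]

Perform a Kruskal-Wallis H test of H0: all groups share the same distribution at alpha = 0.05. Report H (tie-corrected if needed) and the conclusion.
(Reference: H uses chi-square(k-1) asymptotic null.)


Step 1: Combine all N = 12 observations and assign midranks.
sorted (value, group, rank): (10,G3,1), (12,G3,2), (13,G2,3.5), (13,G3,3.5), (15,G1,5.5), (15,G2,5.5), (16,G1,7.5), (16,G2,7.5), (20,G1,9), (22,G1,10.5), (22,G2,10.5), (25,G1,12)
Step 2: Sum ranks within each group.
R_1 = 44.5 (n_1 = 5)
R_2 = 27 (n_2 = 4)
R_3 = 6.5 (n_3 = 3)
Step 3: H = 12/(N(N+1)) * sum(R_i^2/n_i) - 3(N+1)
     = 12/(12*13) * (44.5^2/5 + 27^2/4 + 6.5^2/3) - 3*13
     = 0.076923 * 592.383 - 39
     = 6.567949.
Step 4: Ties present; correction factor C = 1 - 24/(12^3 - 12) = 0.986014. Corrected H = 6.567949 / 0.986014 = 6.661111.
Step 5: Under H0, H ~ chi^2(2); p-value = 0.035773.
Step 6: alpha = 0.05. reject H0.

H = 6.6611, df = 2, p = 0.035773, reject H0.


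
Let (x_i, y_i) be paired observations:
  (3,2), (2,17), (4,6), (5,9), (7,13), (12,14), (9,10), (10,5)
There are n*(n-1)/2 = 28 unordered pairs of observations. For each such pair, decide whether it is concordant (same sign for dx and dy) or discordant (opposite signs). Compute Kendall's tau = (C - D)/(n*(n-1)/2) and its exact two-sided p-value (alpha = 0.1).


Step 1: Enumerate the 28 unordered pairs (i,j) with i<j and classify each by sign(x_j-x_i) * sign(y_j-y_i).
  (1,2):dx=-1,dy=+15->D; (1,3):dx=+1,dy=+4->C; (1,4):dx=+2,dy=+7->C; (1,5):dx=+4,dy=+11->C
  (1,6):dx=+9,dy=+12->C; (1,7):dx=+6,dy=+8->C; (1,8):dx=+7,dy=+3->C; (2,3):dx=+2,dy=-11->D
  (2,4):dx=+3,dy=-8->D; (2,5):dx=+5,dy=-4->D; (2,6):dx=+10,dy=-3->D; (2,7):dx=+7,dy=-7->D
  (2,8):dx=+8,dy=-12->D; (3,4):dx=+1,dy=+3->C; (3,5):dx=+3,dy=+7->C; (3,6):dx=+8,dy=+8->C
  (3,7):dx=+5,dy=+4->C; (3,8):dx=+6,dy=-1->D; (4,5):dx=+2,dy=+4->C; (4,6):dx=+7,dy=+5->C
  (4,7):dx=+4,dy=+1->C; (4,8):dx=+5,dy=-4->D; (5,6):dx=+5,dy=+1->C; (5,7):dx=+2,dy=-3->D
  (5,8):dx=+3,dy=-8->D; (6,7):dx=-3,dy=-4->C; (6,8):dx=-2,dy=-9->C; (7,8):dx=+1,dy=-5->D
Step 2: C = 16, D = 12, total pairs = 28.
Step 3: tau = (C - D)/(n(n-1)/2) = (16 - 12)/28 = 0.142857.
Step 4: Exact two-sided p-value (enumerate n! = 40320 permutations of y under H0): p = 0.719544.
Step 5: alpha = 0.1. fail to reject H0.

tau_b = 0.1429 (C=16, D=12), p = 0.719544, fail to reject H0.
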